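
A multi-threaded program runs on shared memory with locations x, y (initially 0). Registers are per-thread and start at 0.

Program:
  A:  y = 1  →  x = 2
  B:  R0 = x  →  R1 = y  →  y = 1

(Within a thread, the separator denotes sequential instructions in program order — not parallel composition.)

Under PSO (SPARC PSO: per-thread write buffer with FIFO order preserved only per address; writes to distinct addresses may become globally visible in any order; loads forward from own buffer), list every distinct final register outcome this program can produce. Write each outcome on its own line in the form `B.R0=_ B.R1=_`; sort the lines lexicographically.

outcome vector order: (B.R0,B.R1)
|PSO outcomes| = 4

B.R0=0 B.R1=0
B.R0=0 B.R1=1
B.R0=2 B.R1=0
B.R0=2 B.R1=1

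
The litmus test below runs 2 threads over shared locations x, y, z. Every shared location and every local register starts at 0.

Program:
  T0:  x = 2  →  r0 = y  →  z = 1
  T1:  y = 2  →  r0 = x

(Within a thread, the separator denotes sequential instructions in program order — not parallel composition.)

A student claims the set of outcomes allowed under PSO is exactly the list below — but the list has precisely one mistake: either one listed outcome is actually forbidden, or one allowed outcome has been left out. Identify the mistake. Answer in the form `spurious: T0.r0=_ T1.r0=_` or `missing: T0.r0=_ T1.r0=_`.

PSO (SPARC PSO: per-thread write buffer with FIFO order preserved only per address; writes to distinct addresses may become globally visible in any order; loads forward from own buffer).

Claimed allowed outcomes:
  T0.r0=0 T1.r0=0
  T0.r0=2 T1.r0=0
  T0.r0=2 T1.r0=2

outcome vector order: (T0.r0,T1.r0)
[PSO] allowed = {<0 0> <0 2> <2 0> <2 2>}
PSO∖claimed = {<0 2>}

missing: T0.r0=0 T1.r0=2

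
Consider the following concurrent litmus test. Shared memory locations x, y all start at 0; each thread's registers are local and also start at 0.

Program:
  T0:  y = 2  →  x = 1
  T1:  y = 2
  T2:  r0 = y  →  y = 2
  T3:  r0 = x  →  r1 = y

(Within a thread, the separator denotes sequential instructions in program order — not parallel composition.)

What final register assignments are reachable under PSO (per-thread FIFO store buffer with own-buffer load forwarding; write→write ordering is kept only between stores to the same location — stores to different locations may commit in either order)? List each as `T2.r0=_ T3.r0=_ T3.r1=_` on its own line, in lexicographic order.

T2.r0=0 T3.r0=0 T3.r1=0
T2.r0=0 T3.r0=0 T3.r1=2
T2.r0=0 T3.r0=1 T3.r1=0
T2.r0=0 T3.r0=1 T3.r1=2
T2.r0=2 T3.r0=0 T3.r1=0
T2.r0=2 T3.r0=0 T3.r1=2
T2.r0=2 T3.r0=1 T3.r1=0
T2.r0=2 T3.r0=1 T3.r1=2

outcome vector order: (T2.r0,T3.r0,T3.r1)
|PSO outcomes| = 8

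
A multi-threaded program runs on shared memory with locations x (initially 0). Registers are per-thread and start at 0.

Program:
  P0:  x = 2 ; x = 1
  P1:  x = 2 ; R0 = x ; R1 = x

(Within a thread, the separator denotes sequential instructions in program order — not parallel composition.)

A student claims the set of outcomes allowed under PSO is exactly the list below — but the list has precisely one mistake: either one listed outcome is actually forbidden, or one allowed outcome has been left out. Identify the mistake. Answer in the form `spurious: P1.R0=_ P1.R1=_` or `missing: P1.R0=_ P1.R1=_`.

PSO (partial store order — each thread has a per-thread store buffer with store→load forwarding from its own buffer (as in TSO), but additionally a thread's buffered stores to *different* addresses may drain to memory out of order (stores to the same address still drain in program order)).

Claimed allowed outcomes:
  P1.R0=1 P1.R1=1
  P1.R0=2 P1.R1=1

missing: P1.R0=2 P1.R1=2

outcome vector order: (P1.R0,P1.R1)
[PSO] allowed = {11; 21; 22}
PSO∖claimed = {22}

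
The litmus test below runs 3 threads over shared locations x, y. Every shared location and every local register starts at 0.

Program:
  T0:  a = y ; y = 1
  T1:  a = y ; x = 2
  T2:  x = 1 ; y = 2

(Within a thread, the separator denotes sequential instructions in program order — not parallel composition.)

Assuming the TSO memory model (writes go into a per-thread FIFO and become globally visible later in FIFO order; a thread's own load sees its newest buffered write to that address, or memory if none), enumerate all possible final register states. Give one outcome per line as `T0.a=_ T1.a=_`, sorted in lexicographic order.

outcome vector order: (T0.a,T1.a)
|TSO outcomes| = 6

T0.a=0 T1.a=0
T0.a=0 T1.a=1
T0.a=0 T1.a=2
T0.a=2 T1.a=0
T0.a=2 T1.a=1
T0.a=2 T1.a=2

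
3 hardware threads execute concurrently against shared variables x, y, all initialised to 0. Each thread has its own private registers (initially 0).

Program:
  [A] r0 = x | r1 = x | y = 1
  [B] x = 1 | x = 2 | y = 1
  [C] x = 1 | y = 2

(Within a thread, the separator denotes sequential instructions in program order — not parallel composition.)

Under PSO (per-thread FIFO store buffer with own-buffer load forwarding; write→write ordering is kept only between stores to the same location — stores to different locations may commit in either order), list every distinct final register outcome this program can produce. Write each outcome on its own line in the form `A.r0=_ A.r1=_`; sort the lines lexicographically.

A.r0=0 A.r1=0
A.r0=0 A.r1=1
A.r0=0 A.r1=2
A.r0=1 A.r1=1
A.r0=1 A.r1=2
A.r0=2 A.r1=1
A.r0=2 A.r1=2

outcome vector order: (A.r0,A.r1)
|PSO outcomes| = 7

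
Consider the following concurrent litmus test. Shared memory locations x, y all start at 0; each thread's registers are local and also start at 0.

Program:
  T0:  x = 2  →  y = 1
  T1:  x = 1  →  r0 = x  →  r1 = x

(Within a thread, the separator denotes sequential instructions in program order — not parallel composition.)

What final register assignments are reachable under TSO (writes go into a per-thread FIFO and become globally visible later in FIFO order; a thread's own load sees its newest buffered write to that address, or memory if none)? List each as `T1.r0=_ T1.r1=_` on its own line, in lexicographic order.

outcome vector order: (T1.r0,T1.r1)
|TSO outcomes| = 3

T1.r0=1 T1.r1=1
T1.r0=1 T1.r1=2
T1.r0=2 T1.r1=2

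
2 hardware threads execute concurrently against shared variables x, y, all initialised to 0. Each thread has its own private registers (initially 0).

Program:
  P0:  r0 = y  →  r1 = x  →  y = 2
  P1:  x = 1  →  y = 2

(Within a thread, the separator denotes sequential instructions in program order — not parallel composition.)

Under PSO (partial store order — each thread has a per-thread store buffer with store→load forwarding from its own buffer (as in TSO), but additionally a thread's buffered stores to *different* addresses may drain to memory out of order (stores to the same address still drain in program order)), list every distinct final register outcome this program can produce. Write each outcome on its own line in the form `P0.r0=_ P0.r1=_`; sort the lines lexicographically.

P0.r0=0 P0.r1=0
P0.r0=0 P0.r1=1
P0.r0=2 P0.r1=0
P0.r0=2 P0.r1=1

outcome vector order: (P0.r0,P0.r1)
|PSO outcomes| = 4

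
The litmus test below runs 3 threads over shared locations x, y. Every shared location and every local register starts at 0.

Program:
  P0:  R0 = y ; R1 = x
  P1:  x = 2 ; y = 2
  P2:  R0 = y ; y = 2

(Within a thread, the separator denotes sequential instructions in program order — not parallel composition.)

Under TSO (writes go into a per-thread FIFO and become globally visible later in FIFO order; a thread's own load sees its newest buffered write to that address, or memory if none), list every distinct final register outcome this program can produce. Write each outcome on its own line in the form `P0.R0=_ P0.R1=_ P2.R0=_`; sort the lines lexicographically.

outcome vector order: (P0.R0,P0.R1,P2.R0)
|TSO outcomes| = 7

P0.R0=0 P0.R1=0 P2.R0=0
P0.R0=0 P0.R1=0 P2.R0=2
P0.R0=0 P0.R1=2 P2.R0=0
P0.R0=0 P0.R1=2 P2.R0=2
P0.R0=2 P0.R1=0 P2.R0=0
P0.R0=2 P0.R1=2 P2.R0=0
P0.R0=2 P0.R1=2 P2.R0=2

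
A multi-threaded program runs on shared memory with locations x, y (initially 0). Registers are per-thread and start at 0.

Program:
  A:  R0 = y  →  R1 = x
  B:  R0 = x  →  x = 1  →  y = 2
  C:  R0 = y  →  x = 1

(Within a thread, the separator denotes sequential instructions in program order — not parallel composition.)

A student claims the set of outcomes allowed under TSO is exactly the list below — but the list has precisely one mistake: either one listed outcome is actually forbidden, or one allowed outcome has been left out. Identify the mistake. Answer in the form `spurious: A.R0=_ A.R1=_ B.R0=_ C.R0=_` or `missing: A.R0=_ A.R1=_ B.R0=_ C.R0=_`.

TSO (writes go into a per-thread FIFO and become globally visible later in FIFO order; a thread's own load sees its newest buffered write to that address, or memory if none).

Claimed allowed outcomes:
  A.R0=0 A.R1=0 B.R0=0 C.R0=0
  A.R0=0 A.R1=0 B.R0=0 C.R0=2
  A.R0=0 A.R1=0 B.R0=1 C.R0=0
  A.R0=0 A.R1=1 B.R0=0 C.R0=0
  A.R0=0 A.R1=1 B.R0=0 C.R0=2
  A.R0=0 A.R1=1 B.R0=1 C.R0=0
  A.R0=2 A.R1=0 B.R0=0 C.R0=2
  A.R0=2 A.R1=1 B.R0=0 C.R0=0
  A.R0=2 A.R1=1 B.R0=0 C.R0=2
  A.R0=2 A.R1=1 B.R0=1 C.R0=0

spurious: A.R0=2 A.R1=0 B.R0=0 C.R0=2

outcome vector order: (A.R0,A.R1,B.R0,C.R0)
TSO: 9 outcomes — {0/0/0/0 0/0/0/2 0/0/1/0 0/1/0/0 0/1/0/2 0/1/1/0 2/1/0/0 2/1/0/2 2/1/1/0}
claimed∖TSO = {2/0/0/2}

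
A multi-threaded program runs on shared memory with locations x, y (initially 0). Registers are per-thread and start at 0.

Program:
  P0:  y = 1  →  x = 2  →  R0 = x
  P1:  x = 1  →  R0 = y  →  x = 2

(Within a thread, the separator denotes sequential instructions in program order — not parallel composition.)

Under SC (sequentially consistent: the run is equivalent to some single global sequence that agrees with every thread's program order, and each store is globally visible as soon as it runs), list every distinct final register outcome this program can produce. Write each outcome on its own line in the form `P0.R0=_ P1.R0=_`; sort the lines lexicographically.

outcome vector order: (P0.R0,P1.R0)
|SC outcomes| = 3

P0.R0=1 P1.R0=1
P0.R0=2 P1.R0=0
P0.R0=2 P1.R0=1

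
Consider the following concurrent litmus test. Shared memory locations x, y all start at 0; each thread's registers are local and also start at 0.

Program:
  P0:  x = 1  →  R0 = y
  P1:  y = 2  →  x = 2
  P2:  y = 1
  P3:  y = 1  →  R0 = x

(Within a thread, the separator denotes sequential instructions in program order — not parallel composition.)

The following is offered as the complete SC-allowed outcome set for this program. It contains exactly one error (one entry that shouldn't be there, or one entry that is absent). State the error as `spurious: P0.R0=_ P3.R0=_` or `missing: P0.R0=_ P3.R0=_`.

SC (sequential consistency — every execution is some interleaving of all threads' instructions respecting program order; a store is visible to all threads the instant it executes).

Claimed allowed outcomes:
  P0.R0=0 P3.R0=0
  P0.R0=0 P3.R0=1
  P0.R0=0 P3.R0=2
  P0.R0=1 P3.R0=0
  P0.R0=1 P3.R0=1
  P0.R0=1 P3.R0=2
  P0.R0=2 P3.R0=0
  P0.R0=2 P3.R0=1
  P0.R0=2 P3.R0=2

spurious: P0.R0=0 P3.R0=0

outcome vector order: (P0.R0,P3.R0)
[SC] allowed = {<0 1> <0 2> <1 0> <1 1> <1 2> <2 0> <2 1> <2 2>}
claimed∖SC = {<0 0>}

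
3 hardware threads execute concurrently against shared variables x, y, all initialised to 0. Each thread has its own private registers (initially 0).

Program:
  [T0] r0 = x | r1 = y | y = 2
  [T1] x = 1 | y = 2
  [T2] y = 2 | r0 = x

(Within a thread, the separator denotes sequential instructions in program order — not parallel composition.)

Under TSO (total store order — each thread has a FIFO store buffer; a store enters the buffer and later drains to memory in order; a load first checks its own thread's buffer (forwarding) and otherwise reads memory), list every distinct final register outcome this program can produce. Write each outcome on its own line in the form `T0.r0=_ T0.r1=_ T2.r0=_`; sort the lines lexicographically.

outcome vector order: (T0.r0,T0.r1,T2.r0)
|TSO outcomes| = 8

T0.r0=0 T0.r1=0 T2.r0=0
T0.r0=0 T0.r1=0 T2.r0=1
T0.r0=0 T0.r1=2 T2.r0=0
T0.r0=0 T0.r1=2 T2.r0=1
T0.r0=1 T0.r1=0 T2.r0=0
T0.r0=1 T0.r1=0 T2.r0=1
T0.r0=1 T0.r1=2 T2.r0=0
T0.r0=1 T0.r1=2 T2.r0=1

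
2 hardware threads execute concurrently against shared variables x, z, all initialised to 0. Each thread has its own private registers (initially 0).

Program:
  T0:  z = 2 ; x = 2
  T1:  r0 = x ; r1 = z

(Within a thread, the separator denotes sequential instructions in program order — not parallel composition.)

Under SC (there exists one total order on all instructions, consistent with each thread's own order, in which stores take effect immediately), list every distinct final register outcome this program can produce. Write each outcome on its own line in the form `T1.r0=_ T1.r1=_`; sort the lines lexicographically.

T1.r0=0 T1.r1=0
T1.r0=0 T1.r1=2
T1.r0=2 T1.r1=2

outcome vector order: (T1.r0,T1.r1)
|SC outcomes| = 3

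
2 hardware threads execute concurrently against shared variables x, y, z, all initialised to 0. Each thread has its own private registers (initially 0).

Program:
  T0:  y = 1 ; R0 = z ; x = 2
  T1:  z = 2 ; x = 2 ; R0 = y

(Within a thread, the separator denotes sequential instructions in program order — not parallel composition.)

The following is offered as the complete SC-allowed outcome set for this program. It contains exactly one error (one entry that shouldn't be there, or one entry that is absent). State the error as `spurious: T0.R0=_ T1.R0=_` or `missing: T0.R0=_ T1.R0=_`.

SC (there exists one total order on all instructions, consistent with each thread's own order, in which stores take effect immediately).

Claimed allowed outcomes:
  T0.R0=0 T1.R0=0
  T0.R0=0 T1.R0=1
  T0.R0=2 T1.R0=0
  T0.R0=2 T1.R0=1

spurious: T0.R0=0 T1.R0=0

outcome vector order: (T0.R0,T1.R0)
under SC → (0,1); (2,0); (2,1)
claimed∖SC = {(0,0)}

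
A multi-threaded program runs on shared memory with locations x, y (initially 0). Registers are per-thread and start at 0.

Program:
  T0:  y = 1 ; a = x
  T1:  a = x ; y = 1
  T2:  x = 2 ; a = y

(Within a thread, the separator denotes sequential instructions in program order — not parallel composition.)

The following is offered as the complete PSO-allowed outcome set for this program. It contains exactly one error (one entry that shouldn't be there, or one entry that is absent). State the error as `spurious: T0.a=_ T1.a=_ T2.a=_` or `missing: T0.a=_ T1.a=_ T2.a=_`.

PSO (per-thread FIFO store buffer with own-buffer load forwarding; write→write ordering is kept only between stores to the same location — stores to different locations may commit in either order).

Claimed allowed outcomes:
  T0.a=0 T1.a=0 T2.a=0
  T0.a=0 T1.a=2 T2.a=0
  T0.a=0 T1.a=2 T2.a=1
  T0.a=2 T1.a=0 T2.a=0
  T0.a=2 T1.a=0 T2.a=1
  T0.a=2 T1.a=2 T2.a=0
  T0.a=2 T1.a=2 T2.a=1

outcome vector order: (T0.a,T1.a,T2.a)
PSO: 8 outcomes — {<0 0 0> <0 0 1> <0 2 0> <0 2 1> <2 0 0> <2 0 1> <2 2 0> <2 2 1>}
PSO∖claimed = {<0 0 1>}

missing: T0.a=0 T1.a=0 T2.a=1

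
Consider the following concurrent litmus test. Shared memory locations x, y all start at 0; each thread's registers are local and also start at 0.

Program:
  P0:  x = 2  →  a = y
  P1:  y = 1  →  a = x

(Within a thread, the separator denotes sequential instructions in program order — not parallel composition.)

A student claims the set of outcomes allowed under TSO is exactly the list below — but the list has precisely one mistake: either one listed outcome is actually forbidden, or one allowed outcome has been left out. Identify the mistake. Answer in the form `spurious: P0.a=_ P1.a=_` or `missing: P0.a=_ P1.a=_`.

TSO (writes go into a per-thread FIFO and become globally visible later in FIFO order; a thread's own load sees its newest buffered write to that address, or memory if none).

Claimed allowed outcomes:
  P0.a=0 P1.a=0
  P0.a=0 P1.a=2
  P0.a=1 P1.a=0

outcome vector order: (P0.a,P1.a)
[TSO] allowed = {(0,0) (0,2) (1,0) (1,2)}
TSO∖claimed = {(1,2)}

missing: P0.a=1 P1.a=2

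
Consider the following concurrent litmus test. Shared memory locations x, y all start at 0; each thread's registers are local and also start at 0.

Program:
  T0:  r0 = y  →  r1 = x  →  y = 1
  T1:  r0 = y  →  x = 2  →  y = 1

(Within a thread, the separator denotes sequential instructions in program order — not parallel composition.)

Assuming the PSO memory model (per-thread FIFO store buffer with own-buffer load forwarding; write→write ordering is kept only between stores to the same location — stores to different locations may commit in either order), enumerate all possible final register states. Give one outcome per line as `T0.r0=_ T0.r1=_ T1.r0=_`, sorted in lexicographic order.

T0.r0=0 T0.r1=0 T1.r0=0
T0.r0=0 T0.r1=0 T1.r0=1
T0.r0=0 T0.r1=2 T1.r0=0
T0.r0=1 T0.r1=0 T1.r0=0
T0.r0=1 T0.r1=2 T1.r0=0

outcome vector order: (T0.r0,T0.r1,T1.r0)
|PSO outcomes| = 5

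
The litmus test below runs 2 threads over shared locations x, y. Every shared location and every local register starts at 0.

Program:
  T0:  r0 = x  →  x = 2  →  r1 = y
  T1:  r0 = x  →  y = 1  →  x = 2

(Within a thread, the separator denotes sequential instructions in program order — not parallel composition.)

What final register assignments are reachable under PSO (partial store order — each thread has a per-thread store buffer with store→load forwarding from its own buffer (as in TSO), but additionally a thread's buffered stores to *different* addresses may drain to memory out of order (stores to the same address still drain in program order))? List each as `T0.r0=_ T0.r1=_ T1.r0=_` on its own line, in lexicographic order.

outcome vector order: (T0.r0,T0.r1,T1.r0)
|PSO outcomes| = 6

T0.r0=0 T0.r1=0 T1.r0=0
T0.r0=0 T0.r1=0 T1.r0=2
T0.r0=0 T0.r1=1 T1.r0=0
T0.r0=0 T0.r1=1 T1.r0=2
T0.r0=2 T0.r1=0 T1.r0=0
T0.r0=2 T0.r1=1 T1.r0=0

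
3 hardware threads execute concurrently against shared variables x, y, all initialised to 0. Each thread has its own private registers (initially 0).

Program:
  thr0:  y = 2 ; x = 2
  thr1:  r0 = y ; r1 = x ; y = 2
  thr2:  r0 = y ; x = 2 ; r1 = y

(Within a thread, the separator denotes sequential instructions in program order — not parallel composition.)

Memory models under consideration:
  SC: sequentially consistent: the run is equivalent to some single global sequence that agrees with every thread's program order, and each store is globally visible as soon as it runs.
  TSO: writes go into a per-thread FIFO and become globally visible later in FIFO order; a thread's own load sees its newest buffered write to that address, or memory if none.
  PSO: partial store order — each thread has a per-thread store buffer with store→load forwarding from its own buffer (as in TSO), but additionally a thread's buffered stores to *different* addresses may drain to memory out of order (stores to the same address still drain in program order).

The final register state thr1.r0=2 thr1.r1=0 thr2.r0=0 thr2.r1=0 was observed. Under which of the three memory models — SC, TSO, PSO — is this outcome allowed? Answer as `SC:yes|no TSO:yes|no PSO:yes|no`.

SC:no TSO:yes PSO:yes

outcome vector order: (thr1.r0,thr1.r1,thr2.r0,thr2.r1)
[SC] allowed = {<0 0 0 0> <0 0 0 2> <0 0 2 2> <0 2 0 0> <0 2 0 2> <0 2 2 2> <2 0 0 2> <2 0 2 2> <2 2 0 0> <2 2 0 2> <2 2 2 2>}
[TSO] allowed = {<0 0 0 0> <0 0 0 2> <0 0 2 2> <0 2 0 0> <0 2 0 2> <0 2 2 2> <2 0 0 0> <2 0 0 2> <2 0 2 2> <2 2 0 0> <2 2 0 2> <2 2 2 2>}
[PSO] allowed = {<0 0 0 0> <0 0 0 2> <0 0 2 2> <0 2 0 0> <0 2 0 2> <0 2 2 2> <2 0 0 0> <2 0 0 2> <2 0 2 2> <2 2 0 0> <2 2 0 2> <2 2 2 2>}
target <2 0 0 0> ∈ {TSO,PSO}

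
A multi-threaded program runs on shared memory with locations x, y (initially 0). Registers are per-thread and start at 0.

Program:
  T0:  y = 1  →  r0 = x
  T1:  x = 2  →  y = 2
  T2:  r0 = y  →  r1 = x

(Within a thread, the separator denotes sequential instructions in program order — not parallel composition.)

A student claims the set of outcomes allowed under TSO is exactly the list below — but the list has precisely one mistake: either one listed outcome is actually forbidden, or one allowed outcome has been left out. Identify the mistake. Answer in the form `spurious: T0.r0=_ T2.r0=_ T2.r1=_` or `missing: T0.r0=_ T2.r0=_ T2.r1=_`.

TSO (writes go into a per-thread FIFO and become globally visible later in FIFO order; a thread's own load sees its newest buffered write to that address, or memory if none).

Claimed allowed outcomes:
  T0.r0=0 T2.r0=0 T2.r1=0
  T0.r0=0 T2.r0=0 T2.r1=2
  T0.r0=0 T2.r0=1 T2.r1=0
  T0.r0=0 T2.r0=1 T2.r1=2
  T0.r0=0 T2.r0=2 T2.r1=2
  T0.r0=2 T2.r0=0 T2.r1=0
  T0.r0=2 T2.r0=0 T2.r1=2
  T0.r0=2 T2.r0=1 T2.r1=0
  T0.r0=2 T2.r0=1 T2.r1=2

outcome vector order: (T0.r0,T2.r0,T2.r1)
TSO: 10 outcomes — {<0 0 0> <0 0 2> <0 1 0> <0 1 2> <0 2 2> <2 0 0> <2 0 2> <2 1 0> <2 1 2> <2 2 2>}
TSO∖claimed = {<2 2 2>}

missing: T0.r0=2 T2.r0=2 T2.r1=2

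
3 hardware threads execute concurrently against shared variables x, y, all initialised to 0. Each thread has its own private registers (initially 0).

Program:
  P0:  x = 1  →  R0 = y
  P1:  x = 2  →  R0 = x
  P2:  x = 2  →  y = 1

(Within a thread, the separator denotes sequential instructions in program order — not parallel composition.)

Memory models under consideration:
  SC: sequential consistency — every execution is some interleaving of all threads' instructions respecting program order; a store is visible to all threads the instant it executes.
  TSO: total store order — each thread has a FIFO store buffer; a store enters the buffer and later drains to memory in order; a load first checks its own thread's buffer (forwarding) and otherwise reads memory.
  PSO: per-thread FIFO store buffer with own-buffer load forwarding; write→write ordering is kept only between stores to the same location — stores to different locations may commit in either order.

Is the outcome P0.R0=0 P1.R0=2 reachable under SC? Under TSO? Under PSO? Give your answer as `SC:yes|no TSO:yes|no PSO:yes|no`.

SC:yes TSO:yes PSO:yes

outcome vector order: (P0.R0,P1.R0)
under SC → 01; 02; 11; 12
under TSO → 01; 02; 11; 12
under PSO → 01; 02; 11; 12
target 02 ∈ {SC,TSO,PSO}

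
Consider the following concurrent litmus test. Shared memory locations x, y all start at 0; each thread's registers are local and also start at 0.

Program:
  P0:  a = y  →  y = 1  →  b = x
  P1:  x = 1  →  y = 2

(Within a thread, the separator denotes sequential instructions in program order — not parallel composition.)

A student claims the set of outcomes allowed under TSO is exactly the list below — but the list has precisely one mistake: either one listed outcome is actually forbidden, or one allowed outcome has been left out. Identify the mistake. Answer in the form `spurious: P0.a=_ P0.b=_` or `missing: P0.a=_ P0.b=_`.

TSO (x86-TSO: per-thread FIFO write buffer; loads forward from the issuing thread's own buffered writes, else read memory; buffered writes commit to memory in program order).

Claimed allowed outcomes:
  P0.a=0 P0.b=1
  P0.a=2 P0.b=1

missing: P0.a=0 P0.b=0

outcome vector order: (P0.a,P0.b)
[TSO] allowed = {<0 0>; <0 1>; <2 1>}
TSO∖claimed = {<0 0>}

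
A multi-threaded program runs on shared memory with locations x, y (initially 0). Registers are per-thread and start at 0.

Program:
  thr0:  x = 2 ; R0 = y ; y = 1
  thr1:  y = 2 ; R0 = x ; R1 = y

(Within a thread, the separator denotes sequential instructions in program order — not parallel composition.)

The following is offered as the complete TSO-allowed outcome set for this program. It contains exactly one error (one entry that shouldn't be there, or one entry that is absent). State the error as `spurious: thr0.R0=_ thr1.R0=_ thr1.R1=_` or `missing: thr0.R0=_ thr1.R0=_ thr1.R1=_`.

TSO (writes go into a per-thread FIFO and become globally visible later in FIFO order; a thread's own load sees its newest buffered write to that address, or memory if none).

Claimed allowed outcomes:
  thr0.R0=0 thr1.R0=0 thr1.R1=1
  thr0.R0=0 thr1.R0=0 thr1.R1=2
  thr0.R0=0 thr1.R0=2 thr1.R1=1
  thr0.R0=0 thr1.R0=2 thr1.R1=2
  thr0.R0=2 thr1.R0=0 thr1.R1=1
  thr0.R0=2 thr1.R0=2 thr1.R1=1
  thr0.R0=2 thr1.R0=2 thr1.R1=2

outcome vector order: (thr0.R0,thr1.R0,thr1.R1)
under TSO → 0/0/1 0/0/2 0/2/1 0/2/2 2/0/1 2/0/2 2/2/1 2/2/2
TSO∖claimed = {2/0/2}

missing: thr0.R0=2 thr1.R0=0 thr1.R1=2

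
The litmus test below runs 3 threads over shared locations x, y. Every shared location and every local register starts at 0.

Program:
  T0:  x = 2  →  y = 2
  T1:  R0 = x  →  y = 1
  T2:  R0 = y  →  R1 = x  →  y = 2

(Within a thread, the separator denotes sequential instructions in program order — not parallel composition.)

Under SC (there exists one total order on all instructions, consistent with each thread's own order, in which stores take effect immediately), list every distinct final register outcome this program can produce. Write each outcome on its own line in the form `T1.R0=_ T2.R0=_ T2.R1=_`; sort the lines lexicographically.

outcome vector order: (T1.R0,T2.R0,T2.R1)
|SC outcomes| = 9

T1.R0=0 T2.R0=0 T2.R1=0
T1.R0=0 T2.R0=0 T2.R1=2
T1.R0=0 T2.R0=1 T2.R1=0
T1.R0=0 T2.R0=1 T2.R1=2
T1.R0=0 T2.R0=2 T2.R1=2
T1.R0=2 T2.R0=0 T2.R1=0
T1.R0=2 T2.R0=0 T2.R1=2
T1.R0=2 T2.R0=1 T2.R1=2
T1.R0=2 T2.R0=2 T2.R1=2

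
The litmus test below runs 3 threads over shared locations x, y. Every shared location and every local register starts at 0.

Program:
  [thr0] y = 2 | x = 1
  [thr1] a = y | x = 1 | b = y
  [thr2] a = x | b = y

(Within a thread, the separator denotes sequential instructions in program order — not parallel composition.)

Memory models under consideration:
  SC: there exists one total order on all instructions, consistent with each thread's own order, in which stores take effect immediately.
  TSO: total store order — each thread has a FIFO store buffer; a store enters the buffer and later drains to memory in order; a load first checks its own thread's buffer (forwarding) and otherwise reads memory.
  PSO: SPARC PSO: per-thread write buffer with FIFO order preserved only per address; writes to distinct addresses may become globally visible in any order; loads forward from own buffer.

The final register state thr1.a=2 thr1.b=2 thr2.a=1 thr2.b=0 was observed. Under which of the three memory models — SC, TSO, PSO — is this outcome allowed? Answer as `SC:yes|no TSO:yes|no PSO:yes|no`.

SC:no TSO:no PSO:yes

outcome vector order: (thr1.a,thr1.b,thr2.a,thr2.b)
under SC → 0000 0002 0010 0012 0200 0202 0210 0212 2200 2202 2212
under TSO → 0000 0002 0010 0012 0200 0202 0210 0212 2200 2202 2212
under PSO → 0000 0002 0010 0012 0200 0202 0210 0212 2200 2202 2210 2212
target 2210 ∈ {PSO}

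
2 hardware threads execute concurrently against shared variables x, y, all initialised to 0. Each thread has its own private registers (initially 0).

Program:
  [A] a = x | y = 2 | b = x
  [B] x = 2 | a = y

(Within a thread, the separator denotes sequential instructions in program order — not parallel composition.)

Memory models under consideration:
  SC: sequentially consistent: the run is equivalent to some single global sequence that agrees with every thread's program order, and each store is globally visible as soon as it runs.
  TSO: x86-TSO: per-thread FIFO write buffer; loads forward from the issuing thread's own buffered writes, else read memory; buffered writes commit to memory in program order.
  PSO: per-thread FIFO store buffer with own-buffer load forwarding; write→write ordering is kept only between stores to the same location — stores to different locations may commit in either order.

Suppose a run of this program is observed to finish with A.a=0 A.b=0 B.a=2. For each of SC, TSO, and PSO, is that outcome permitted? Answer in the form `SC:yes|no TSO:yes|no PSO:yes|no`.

outcome vector order: (A.a,A.b,B.a)
SC: 5 outcomes — {(0,0,2); (0,2,0); (0,2,2); (2,2,0); (2,2,2)}
TSO: 6 outcomes — {(0,0,0); (0,0,2); (0,2,0); (0,2,2); (2,2,0); (2,2,2)}
PSO: 6 outcomes — {(0,0,0); (0,0,2); (0,2,0); (0,2,2); (2,2,0); (2,2,2)}
target (0,0,2) ∈ {SC,TSO,PSO}

SC:yes TSO:yes PSO:yes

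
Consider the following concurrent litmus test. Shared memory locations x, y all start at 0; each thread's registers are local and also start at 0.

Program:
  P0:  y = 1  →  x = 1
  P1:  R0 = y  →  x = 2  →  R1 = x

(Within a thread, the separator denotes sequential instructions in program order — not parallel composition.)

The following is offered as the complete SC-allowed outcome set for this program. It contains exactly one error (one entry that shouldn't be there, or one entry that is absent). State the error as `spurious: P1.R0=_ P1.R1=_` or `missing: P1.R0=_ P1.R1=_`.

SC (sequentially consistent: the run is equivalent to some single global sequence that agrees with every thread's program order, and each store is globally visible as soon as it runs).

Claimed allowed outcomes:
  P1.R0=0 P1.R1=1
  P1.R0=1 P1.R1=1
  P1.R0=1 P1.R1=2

outcome vector order: (P1.R0,P1.R1)
SC: 4 outcomes — {0/1, 0/2, 1/1, 1/2}
SC∖claimed = {0/2}

missing: P1.R0=0 P1.R1=2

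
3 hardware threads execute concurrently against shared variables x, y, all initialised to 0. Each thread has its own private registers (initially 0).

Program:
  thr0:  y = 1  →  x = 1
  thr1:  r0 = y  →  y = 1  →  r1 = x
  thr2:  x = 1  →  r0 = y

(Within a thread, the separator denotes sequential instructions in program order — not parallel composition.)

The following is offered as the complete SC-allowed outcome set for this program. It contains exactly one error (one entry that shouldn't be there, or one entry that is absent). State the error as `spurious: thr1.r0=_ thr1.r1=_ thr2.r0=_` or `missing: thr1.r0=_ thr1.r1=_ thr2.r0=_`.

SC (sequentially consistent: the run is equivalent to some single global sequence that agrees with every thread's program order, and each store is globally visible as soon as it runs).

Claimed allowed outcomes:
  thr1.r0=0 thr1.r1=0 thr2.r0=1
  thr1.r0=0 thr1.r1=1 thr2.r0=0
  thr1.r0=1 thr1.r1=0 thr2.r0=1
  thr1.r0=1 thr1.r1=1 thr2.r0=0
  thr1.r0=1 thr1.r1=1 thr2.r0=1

missing: thr1.r0=0 thr1.r1=1 thr2.r0=1

outcome vector order: (thr1.r0,thr1.r1,thr2.r0)
SC: 6 outcomes — {<0 0 1>, <0 1 0>, <0 1 1>, <1 0 1>, <1 1 0>, <1 1 1>}
SC∖claimed = {<0 1 1>}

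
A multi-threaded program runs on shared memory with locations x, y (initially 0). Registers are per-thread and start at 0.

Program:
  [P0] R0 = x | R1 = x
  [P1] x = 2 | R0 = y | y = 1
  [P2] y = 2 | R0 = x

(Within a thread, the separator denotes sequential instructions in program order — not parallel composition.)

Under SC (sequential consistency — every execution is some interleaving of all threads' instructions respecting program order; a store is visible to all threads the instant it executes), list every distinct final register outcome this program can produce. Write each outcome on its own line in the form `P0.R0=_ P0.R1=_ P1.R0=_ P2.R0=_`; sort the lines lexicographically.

outcome vector order: (P0.R0,P0.R1,P1.R0,P2.R0)
|SC outcomes| = 9

P0.R0=0 P0.R1=0 P1.R0=0 P2.R0=2
P0.R0=0 P0.R1=0 P1.R0=2 P2.R0=0
P0.R0=0 P0.R1=0 P1.R0=2 P2.R0=2
P0.R0=0 P0.R1=2 P1.R0=0 P2.R0=2
P0.R0=0 P0.R1=2 P1.R0=2 P2.R0=0
P0.R0=0 P0.R1=2 P1.R0=2 P2.R0=2
P0.R0=2 P0.R1=2 P1.R0=0 P2.R0=2
P0.R0=2 P0.R1=2 P1.R0=2 P2.R0=0
P0.R0=2 P0.R1=2 P1.R0=2 P2.R0=2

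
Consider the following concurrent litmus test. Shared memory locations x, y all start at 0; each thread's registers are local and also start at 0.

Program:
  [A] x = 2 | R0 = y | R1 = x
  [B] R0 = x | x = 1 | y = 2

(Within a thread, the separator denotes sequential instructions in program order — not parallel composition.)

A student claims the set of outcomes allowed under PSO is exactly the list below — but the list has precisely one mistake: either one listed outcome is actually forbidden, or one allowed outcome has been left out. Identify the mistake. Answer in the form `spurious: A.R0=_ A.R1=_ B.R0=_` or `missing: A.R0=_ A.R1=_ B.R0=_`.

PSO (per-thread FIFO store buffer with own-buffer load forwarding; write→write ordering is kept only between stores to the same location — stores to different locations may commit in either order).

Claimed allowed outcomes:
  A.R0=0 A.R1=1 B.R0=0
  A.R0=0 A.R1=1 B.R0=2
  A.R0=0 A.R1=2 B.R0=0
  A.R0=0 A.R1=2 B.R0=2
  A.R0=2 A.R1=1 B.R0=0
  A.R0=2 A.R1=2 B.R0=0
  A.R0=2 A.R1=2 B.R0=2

missing: A.R0=2 A.R1=1 B.R0=2

outcome vector order: (A.R0,A.R1,B.R0)
[PSO] allowed = {010 012 020 022 210 212 220 222}
PSO∖claimed = {212}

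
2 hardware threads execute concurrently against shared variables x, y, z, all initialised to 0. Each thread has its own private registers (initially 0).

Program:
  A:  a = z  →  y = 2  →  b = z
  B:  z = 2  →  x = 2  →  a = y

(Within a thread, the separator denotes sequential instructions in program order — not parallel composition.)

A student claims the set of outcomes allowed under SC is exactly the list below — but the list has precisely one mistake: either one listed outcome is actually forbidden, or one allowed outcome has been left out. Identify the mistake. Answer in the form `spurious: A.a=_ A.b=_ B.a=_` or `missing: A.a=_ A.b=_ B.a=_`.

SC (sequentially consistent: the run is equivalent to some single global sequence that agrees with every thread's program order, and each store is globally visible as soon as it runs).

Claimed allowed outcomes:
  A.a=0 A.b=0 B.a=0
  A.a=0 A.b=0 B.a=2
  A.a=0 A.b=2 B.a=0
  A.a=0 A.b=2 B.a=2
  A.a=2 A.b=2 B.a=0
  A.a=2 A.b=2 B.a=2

spurious: A.a=0 A.b=0 B.a=0

outcome vector order: (A.a,A.b,B.a)
[SC] allowed = {<0 0 2> <0 2 0> <0 2 2> <2 2 0> <2 2 2>}
claimed∖SC = {<0 0 0>}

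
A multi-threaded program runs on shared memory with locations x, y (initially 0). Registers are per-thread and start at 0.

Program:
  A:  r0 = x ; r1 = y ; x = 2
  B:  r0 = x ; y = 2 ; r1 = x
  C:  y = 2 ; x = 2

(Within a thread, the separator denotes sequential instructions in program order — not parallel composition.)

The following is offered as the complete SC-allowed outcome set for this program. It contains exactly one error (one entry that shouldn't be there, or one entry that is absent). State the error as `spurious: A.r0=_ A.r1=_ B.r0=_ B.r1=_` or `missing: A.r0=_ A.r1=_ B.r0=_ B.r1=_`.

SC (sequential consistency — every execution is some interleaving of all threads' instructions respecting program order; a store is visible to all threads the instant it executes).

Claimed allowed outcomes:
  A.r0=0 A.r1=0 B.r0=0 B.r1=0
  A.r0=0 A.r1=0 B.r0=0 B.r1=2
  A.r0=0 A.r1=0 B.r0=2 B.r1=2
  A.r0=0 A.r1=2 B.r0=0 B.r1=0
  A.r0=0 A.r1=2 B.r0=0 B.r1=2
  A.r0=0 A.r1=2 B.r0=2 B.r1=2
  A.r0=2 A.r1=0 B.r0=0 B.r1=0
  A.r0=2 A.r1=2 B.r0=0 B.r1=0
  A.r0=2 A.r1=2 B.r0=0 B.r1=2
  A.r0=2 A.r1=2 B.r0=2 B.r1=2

outcome vector order: (A.r0,A.r1,B.r0,B.r1)
SC: 9 outcomes — {0000 0002 0022 0200 0202 0222 2200 2202 2222}
claimed∖SC = {2000}

spurious: A.r0=2 A.r1=0 B.r0=0 B.r1=0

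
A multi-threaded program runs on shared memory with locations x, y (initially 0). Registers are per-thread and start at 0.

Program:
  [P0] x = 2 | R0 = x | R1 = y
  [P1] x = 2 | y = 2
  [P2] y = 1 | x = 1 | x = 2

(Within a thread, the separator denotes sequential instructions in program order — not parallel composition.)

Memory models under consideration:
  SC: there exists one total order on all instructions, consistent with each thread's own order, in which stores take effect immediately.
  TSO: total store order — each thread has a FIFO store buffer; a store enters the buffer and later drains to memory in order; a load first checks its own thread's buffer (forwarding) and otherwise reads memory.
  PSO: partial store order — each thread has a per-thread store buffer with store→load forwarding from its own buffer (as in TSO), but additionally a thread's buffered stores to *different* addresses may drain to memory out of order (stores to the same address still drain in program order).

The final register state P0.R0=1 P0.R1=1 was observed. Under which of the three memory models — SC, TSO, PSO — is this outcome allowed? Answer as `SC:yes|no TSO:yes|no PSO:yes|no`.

SC:yes TSO:yes PSO:yes

outcome vector order: (P0.R0,P0.R1)
[SC] allowed = {11; 12; 20; 21; 22}
[TSO] allowed = {11; 12; 20; 21; 22}
[PSO] allowed = {10; 11; 12; 20; 21; 22}
target 11 ∈ {SC,TSO,PSO}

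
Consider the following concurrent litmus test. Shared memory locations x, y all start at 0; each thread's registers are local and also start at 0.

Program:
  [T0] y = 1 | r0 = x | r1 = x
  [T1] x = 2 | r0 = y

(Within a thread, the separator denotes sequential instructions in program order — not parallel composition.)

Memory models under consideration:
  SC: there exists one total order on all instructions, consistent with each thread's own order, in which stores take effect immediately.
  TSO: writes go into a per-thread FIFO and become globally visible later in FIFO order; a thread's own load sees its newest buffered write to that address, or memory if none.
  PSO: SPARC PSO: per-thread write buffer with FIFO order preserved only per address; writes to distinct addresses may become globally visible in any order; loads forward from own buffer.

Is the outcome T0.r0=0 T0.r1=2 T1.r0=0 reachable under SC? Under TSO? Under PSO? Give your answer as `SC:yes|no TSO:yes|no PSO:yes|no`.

SC:no TSO:yes PSO:yes

outcome vector order: (T0.r0,T0.r1,T1.r0)
SC: 4 outcomes — {0/0/1 0/2/1 2/2/0 2/2/1}
TSO: 6 outcomes — {0/0/0 0/0/1 0/2/0 0/2/1 2/2/0 2/2/1}
PSO: 6 outcomes — {0/0/0 0/0/1 0/2/0 0/2/1 2/2/0 2/2/1}
target 0/2/0 ∈ {TSO,PSO}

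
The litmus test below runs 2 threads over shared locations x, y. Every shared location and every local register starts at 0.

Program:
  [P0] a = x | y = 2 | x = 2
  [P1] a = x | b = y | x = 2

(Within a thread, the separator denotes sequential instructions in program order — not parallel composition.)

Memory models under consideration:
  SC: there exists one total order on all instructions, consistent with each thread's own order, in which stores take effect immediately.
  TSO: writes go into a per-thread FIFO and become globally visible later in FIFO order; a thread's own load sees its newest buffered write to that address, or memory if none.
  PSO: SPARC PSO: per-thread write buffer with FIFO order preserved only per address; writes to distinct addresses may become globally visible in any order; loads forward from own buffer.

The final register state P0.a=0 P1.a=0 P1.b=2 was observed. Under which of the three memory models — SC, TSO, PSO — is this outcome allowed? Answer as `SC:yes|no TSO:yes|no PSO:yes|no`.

outcome vector order: (P0.a,P1.a,P1.b)
SC: 4 outcomes — {<0 0 0>; <0 0 2>; <0 2 2>; <2 0 0>}
TSO: 4 outcomes — {<0 0 0>; <0 0 2>; <0 2 2>; <2 0 0>}
PSO: 5 outcomes — {<0 0 0>; <0 0 2>; <0 2 0>; <0 2 2>; <2 0 0>}
target <0 0 2> ∈ {SC,TSO,PSO}

SC:yes TSO:yes PSO:yes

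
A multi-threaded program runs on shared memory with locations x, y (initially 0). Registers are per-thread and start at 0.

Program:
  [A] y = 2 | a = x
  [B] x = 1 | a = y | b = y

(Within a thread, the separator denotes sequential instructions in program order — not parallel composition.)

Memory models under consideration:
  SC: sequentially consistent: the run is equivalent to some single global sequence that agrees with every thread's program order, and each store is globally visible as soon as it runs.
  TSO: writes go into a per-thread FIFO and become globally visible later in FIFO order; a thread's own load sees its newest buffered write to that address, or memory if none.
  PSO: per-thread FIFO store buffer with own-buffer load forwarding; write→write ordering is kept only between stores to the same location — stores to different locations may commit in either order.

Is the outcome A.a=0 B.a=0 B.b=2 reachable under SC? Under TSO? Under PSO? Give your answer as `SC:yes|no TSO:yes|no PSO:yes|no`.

SC:no TSO:yes PSO:yes

outcome vector order: (A.a,B.a,B.b)
SC (4): <0 2 2>, <1 0 0>, <1 0 2>, <1 2 2>
TSO (6): <0 0 0>, <0 0 2>, <0 2 2>, <1 0 0>, <1 0 2>, <1 2 2>
PSO (6): <0 0 0>, <0 0 2>, <0 2 2>, <1 0 0>, <1 0 2>, <1 2 2>
target <0 0 2> ∈ {TSO,PSO}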